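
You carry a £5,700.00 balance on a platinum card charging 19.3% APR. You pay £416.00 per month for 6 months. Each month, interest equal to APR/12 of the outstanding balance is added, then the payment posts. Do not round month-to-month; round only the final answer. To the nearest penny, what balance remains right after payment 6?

£3,674.11

Monthly rate r = 19.3%/12 = 1.60833% = 0.0160833.
Each month: B ← B·(1+r) − £416.00.
Month 1: interest £91.68; balance after payment £5,375.68.
Month 2: interest £86.46; balance after payment £5,046.13.
Month 3: interest £81.16; balance after payment £4,711.29.
Month 4: interest £75.77; balance after payment £4,371.07.
Month 5: interest £70.30; balance after payment £4,025.37.
Month 6: interest £64.74; balance after payment £3,674.11.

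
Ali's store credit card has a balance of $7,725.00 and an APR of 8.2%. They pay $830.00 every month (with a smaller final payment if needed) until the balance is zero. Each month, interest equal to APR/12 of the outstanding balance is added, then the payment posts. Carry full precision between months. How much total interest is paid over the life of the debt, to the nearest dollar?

$284

Monthly rate r = 8.2%/12 = 0.683333% = 0.00683333.
Payoff takes n = ⌈−ln(1 − rB₀/P)/ln(1+r)⌉ = ⌈9.649⌉ = 10 payments; the last is $539.47.
Total paid = 9·$830.00 + $539.47 = $8,009.47.
Total interest = total paid − principal = $8,009.47 − $7,725.00 = $284.47.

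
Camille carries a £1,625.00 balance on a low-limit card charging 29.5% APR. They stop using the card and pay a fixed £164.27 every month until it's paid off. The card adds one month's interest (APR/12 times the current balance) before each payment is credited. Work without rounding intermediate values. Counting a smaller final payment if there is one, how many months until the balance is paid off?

12 payments

Monthly rate r = 29.5%/12 = 2.45833% = 0.0245833.
Recurrence: B ← B·(1+r) − £164.27.
Month 1: interest £39.95; balance after payment £1,500.68.
Month 2: interest £36.89; balance after payment £1,373.30.
Closed form: n = −ln(1 − rB₀/P)/ln(1+r) = −ln(0.75682)/ln(1.02458) ≈ 11.473, so the balance reaches zero during payment 12.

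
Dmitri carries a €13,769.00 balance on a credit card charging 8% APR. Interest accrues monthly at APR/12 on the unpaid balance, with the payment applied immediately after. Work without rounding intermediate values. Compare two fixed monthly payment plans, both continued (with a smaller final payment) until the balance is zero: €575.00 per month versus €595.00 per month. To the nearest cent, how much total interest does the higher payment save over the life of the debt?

€46.41

Monthly rate r = 8%/12 = 0.666667% = 0.00666667.
At €575.00/mo: n = ⌈−ln(1 − rB₀/P)/ln(1+r)⌉ = 27 payments (last €101.31); total interest = total paid − €13,769.00 = €1,282.31.
At €595.00/mo: 26 payments (last €129.90); total interest €1,235.90.
Interest saved = €1,282.31 − €1,235.90 = €46.41.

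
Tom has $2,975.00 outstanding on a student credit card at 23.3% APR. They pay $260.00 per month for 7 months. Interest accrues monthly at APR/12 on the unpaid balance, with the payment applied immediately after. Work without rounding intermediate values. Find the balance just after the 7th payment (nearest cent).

$1,474.17

Monthly rate r = 23.3%/12 = 1.94167% = 0.0194167.
Each month: B ← B·(1+r) − $260.00.
Month 1: interest $57.76; balance after payment $2,772.76.
Month 2: interest $53.84; balance after payment $2,566.60.
Month 3: interest $49.83; balance after payment $2,356.44.
Month 4: interest $45.75; balance after payment $2,142.19.
Month 5: interest $41.59; balance after payment $1,923.79.
Month 6: interest $37.35; balance after payment $1,701.14.
Month 7: interest $33.03; balance after payment $1,474.17.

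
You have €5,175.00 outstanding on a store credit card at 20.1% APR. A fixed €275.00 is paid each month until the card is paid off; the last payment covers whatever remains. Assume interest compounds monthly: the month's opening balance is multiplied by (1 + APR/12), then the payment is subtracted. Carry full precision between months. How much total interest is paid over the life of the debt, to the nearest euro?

€1,094

Monthly rate r = 20.1%/12 = 1.675% = 0.01675.
Payoff takes n = ⌈−ln(1 − rB₀/P)/ln(1+r)⌉ = ⌈22.794⌉ = 23 payments; the last is €218.69.
Total paid = 22·€275.00 + €218.69 = €6,268.69.
Total interest = total paid − principal = €6,268.69 − €5,175.00 = €1,093.69.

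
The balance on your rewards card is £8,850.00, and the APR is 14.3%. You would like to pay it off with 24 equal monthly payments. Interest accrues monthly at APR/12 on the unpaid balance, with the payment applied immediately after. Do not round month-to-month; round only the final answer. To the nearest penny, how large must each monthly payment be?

Monthly rate r = 14.3%/12 = 1.19167% = 0.0119167.
Level-payment amortization: P = B₀·r / (1 − (1+r)^(−n)) = 8850.00·0.0119167 / (1 − 1.01192^(−24)).
Denominator 1 − (1+r)^(−24) = 0.247466176.
P = 105.463 / 0.247466176 ≈ 426.17.

£426.17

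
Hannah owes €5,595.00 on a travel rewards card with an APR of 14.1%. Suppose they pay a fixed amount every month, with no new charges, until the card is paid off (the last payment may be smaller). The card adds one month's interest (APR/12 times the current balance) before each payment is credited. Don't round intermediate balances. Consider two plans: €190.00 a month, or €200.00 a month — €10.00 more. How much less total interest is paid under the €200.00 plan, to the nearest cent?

€83.63

Monthly rate r = 14.1%/12 = 1.175% = 0.01175.
At €190.00/mo: n = ⌈−ln(1 − rB₀/P)/ln(1+r)⌉ = 37 payments (last €67.33); total interest = total paid − €5,595.00 = €1,312.33.
At €200.00/mo: 35 payments (last €23.70); total interest €1,228.70.
Interest saved = €1,312.33 − €1,228.70 = €83.63.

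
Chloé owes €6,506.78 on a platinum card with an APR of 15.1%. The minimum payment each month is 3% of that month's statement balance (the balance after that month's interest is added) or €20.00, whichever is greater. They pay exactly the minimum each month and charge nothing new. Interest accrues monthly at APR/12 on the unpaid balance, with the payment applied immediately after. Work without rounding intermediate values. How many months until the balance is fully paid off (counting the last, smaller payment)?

Monthly rate r = 15.1%/12 = 1.25833% = 0.0125833.
While 3% of the post-interest balance exceeds €20.00, each month B ← (B·(1+r))·(1 − 0.03), i.e. B shrinks by the factor (1+r)·0.97 = 0.98221.
This holds for months 1–128. Entering month 129 the balance is €653.56; 3% of the post-interest balance is now below €20.00, so the flat €20.00 minimum applies from here.
From month 129 a fixed €20.00 at rate r clears €653.56 in 43 more payments. Total: 128 + 43 = 171 months.

171 months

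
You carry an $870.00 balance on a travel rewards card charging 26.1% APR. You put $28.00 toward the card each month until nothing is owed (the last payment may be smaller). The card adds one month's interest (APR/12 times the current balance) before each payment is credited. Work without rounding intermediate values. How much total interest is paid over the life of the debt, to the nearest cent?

$595.87

Monthly rate r = 26.1%/12 = 2.175% = 0.02175.
Payoff takes n = ⌈−ln(1 − rB₀/P)/ln(1+r)⌉ = ⌈52.350⌉ = 53 payments; the last is $9.87.
Total paid = 52·$28.00 + $9.87 = $1,465.87.
Total interest = total paid − principal = $1,465.87 − $870.00 = $595.87.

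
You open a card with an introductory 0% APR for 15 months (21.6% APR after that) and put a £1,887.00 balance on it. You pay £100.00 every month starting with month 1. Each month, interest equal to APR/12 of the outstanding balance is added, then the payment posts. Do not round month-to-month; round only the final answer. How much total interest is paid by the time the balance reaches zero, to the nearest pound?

Promo months 1–15 at r₀ = 0%/12 = 0; months 16+ at r₁ = 21.6%/12 = 0.018.
After month 15 (no interest yet): B = £1,887.00 − 15·£100.00 = £387.00.
Then at r₁ with £100.00/mo: n₂ = −ln(1 − r₁·B/P)/ln(1+r₁) ≈ 4.05 → 5 more payments.
Total paid = 19·£100.00 + £4.78 = £1,904.78; interest = £1,904.78 − £1,887.00 = £17.78.

£18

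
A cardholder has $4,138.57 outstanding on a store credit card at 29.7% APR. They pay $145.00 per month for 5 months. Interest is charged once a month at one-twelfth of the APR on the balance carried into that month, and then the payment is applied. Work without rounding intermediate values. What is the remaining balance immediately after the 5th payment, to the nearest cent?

$3,914.92

Monthly rate r = 29.7%/12 = 2.475% = 0.02475.
Each month: B ← B·(1+r) − $145.00.
Month 1: interest $102.43; balance after payment $4,096.00.
Month 2: interest $101.38; balance after payment $4,052.38.
Month 3: interest $100.30; balance after payment $4,007.67.
Month 4: interest $99.19; balance after payment $3,961.86.
Month 5: interest $98.06; balance after payment $3,914.92.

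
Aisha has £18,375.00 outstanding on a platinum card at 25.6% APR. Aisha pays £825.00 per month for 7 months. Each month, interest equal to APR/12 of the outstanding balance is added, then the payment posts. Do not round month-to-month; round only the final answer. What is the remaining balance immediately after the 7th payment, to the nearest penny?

£15,142.97

Monthly rate r = 25.6%/12 = 2.13333% = 0.0213333.
Each month: B ← B·(1+r) − £825.00.
Month 1: interest £392.00; balance after payment £17,942.00.
Month 2: interest £382.76; balance after payment £17,499.76.
Month 3: interest £373.33; balance after payment £17,048.09.
Month 4: interest £363.69; balance after payment £16,586.78.
Month 5: interest £353.85; balance after payment £16,115.63.
Month 6: interest £343.80; balance after payment £15,634.44.
Month 7: interest £333.53; balance after payment £15,142.97.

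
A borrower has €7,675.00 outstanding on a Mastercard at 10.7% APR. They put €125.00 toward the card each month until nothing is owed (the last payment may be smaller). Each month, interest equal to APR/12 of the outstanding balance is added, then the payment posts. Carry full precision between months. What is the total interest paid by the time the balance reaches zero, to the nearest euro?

€3,490

Monthly rate r = 10.7%/12 = 0.891667% = 0.00891667.
Payoff takes n = ⌈−ln(1 − rB₀/P)/ln(1+r)⌉ = ⌈89.323⌉ = 90 payments; the last is €40.46.
Total paid = 89·€125.00 + €40.46 = €11,165.46.
Total interest = total paid − principal = €11,165.46 − €7,675.00 = €3,490.46.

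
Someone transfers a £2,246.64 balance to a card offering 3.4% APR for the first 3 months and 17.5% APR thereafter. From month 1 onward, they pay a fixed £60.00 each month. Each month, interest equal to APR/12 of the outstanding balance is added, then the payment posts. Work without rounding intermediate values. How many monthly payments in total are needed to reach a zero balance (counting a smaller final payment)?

52 months

Promo months 1–3 at r₀ = 3.4%/12 = 0.00283333; months 4+ at r₁ = 17.5%/12 = 0.0145833.
After month 3: iterate B ← B·(1+r₀) − £60.00 for 3 months → £2,085.28.
Then at r₁ with £60.00/mo: n₂ = −ln(1 − r₁·B/P)/ln(1+r₁) ≈ 48.83 → 49 more payments.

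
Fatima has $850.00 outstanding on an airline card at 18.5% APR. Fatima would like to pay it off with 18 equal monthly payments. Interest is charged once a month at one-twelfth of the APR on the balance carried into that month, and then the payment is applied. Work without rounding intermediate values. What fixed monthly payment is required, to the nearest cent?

Monthly rate r = 18.5%/12 = 1.54167% = 0.0154167.
Level-payment amortization: P = B₀·r / (1 − (1+r)^(−n)) = 850.00·0.0154167 / (1 − 1.01542^(−18)).
Denominator 1 − (1+r)^(−18) = 0.240718488.
P = 13.1042 / 0.240718488 ≈ 54.44.

$54.44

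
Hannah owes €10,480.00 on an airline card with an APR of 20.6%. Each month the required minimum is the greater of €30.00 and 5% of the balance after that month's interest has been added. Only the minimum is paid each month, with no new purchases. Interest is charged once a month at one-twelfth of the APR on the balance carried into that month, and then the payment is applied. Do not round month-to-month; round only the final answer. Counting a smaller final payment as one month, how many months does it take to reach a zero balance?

Monthly rate r = 20.6%/12 = 1.71667% = 0.0171667.
While 5% of the post-interest balance exceeds €30.00, each month B ← (B·(1+r))·(1 − 0.05), i.e. B shrinks by the factor (1+r)·0.95 = 0.96631.
This holds for months 1–84. Entering month 85 the balance is €588.96; 5% of the post-interest balance is now below €30.00, so the flat €30.00 minimum applies from here.
From month 85 a fixed €30.00 at rate r clears €588.96 in 25 more payments. Total: 84 + 25 = 109 months.

109 months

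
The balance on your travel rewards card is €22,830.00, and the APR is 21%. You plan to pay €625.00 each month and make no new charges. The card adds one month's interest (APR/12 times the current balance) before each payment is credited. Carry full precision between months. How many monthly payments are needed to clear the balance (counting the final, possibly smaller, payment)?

59 payments

Monthly rate r = 21%/12 = 1.75% = 0.0175.
Recurrence: B ← B·(1+r) − €625.00.
Month 1: interest €399.53; balance after payment €22,604.53.
Month 2: interest €395.58; balance after payment €22,375.10.
Closed form: n = −ln(1 − rB₀/P)/ln(1+r) = −ln(0.36076)/ln(1.0175) ≈ 58.768, so the balance reaches zero during payment 59.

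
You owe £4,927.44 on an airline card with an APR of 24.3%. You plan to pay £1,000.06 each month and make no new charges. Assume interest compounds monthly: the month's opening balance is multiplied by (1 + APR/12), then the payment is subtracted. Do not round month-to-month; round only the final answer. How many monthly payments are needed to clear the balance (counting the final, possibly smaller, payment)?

6 months

Monthly rate r = 24.3%/12 = 2.025% = 0.02025.
Recurrence: B ← B·(1+r) − £1,000.06.
Month 1: interest £99.78; balance after payment £4,027.16.
Month 2: interest £81.55; balance after payment £3,108.65.
Month 3: interest £62.95; balance after payment £2,171.54.
Month 4: interest £43.97; balance after payment £1,215.45.
Month 5: interest £24.61; balance after payment £240.01.
Month 6: interest £4.86; balance after payment £0.00.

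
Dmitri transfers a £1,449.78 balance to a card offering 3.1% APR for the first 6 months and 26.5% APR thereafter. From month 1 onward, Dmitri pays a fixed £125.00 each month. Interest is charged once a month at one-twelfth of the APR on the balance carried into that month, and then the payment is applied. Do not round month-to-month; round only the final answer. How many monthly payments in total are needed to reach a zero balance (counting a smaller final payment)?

13 months

Promo months 1–6 at r₀ = 3.1%/12 = 0.00258333; months 7+ at r₁ = 26.5%/12 = 0.0220833.
After month 6: iterate B ← B·(1+r₀) − £125.00 for 6 months → £717.54.
Then at r₁ with £125.00/mo: n₂ = −ln(1 − r₁·B/P)/ln(1+r₁) ≈ 6.21 → 7 more payments.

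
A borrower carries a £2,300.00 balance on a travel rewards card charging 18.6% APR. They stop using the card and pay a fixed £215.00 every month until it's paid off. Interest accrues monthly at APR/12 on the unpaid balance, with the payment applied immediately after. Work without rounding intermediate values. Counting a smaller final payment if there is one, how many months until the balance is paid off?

Monthly rate r = 18.6%/12 = 1.55% = 0.0155.
Recurrence: B ← B·(1+r) − £215.00.
Month 1: interest £35.65; balance after payment £2,120.65.
Month 2: interest £32.87; balance after payment £1,938.52.
Closed form: n = −ln(1 − rB₀/P)/ln(1+r) = −ln(0.83419)/ln(1.0155) ≈ 11.787, so the balance reaches zero during payment 12.

12 months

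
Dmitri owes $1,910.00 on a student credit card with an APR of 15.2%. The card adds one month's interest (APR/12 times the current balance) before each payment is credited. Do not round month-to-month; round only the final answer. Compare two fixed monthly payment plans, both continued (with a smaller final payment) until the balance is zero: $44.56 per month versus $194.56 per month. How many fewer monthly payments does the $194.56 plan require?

Monthly rate r = 15.2%/12 = 1.26667% = 0.0126667.
At $44.56/mo: n = ⌈−ln(1 − rB₀/P)/ln(1+r)⌉ = 63 payments (last $9.02); total interest = total paid − $1,910.00 = $861.74.
At $194.56/mo: 11 payments (last $107.21); total interest $142.81.
Payments saved = 63 − 11 = 52.

52 fewer payments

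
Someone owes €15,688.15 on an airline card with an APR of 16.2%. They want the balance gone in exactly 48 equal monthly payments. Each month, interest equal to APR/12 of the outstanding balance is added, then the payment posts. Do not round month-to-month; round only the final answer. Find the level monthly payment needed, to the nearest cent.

€446.22

Monthly rate r = 16.2%/12 = 1.35% = 0.0135.
Level-payment amortization: P = B₀·r / (1 − (1+r)^(−n)) = 15688.15·0.0135 / (1 − 1.0135^(−48)).
Denominator 1 − (1+r)^(−48) = 0.474636551.
P = 211.79 / 0.474636551 ≈ 446.22.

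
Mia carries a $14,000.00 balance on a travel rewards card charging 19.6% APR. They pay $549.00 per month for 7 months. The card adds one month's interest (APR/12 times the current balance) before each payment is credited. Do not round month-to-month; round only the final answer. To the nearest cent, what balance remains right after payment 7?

Monthly rate r = 19.6%/12 = 1.63333% = 0.0163333.
Each month: B ← B·(1+r) − $549.00.
Month 1: interest $228.67; balance after payment $13,679.67.
Month 2: interest $223.43; balance after payment $13,354.10.
Month 3: interest $218.12; balance after payment $13,023.22.
Month 4: interest $212.71; balance after payment $12,686.93.
Month 5: interest $207.22; balance after payment $12,345.15.
Month 6: interest $201.64; balance after payment $11,997.79.
Month 7: interest $195.96; balance after payment $11,644.75.

$11,644.75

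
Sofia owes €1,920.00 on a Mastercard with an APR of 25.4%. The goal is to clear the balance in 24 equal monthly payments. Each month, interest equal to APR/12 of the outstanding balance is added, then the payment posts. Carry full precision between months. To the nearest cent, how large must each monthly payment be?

€102.86

Monthly rate r = 25.4%/12 = 2.11667% = 0.0211667.
Level-payment amortization: P = B₀·r / (1 − (1+r)^(−n)) = 1920.00·0.0211667 / (1 − 1.02117^(−24)).
Denominator 1 − (1+r)^(−24) = 0.395103765.
P = 40.64 / 0.395103765 ≈ 102.86.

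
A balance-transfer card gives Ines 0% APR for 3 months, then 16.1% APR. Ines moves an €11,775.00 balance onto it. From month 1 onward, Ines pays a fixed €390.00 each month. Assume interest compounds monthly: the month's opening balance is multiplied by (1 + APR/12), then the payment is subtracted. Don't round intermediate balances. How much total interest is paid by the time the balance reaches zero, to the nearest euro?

€2,676

Promo months 1–3 at r₀ = 0%/12 = 0; months 4+ at r₁ = 16.1%/12 = 0.0134167.
After month 3 (no interest yet): B = €11,775.00 − 3·€390.00 = €10,605.00.
Then at r₁ with €390.00/mo: n₂ = −ln(1 − r₁·B/P)/ln(1+r₁) ≈ 34.05 → 35 more payments.
Total paid = 37·€390.00 + €21.47 = €14,451.47; interest = €14,451.47 − €11,775.00 = €2,676.47.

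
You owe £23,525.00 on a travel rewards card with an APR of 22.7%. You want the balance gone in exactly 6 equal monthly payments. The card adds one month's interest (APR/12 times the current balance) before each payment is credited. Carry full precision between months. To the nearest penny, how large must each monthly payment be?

Monthly rate r = 22.7%/12 = 1.89167% = 0.0189167.
Level-payment amortization: P = B₀·r / (1 − (1+r)^(−n)) = 23525.00·0.0189167 / (1 − 1.01892^(−6)).
Denominator 1 − (1+r)^(−6) = 0.106348882.
P = 445.015 / 0.106348882 ≈ 4184.48.

£4,184.48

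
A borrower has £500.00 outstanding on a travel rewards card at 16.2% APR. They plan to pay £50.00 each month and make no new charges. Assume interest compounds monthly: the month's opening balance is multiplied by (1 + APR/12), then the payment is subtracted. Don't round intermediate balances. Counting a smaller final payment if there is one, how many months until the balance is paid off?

Monthly rate r = 16.2%/12 = 1.35% = 0.0135.
Recurrence: B ← B·(1+r) − £50.00.
Month 1: interest £6.75; balance after payment £456.75.
Month 2: interest £6.17; balance after payment £412.92.
Closed form: n = −ln(1 − rB₀/P)/ln(1+r) = −ln(0.865)/ln(1.0135) ≈ 10.815, so the balance reaches zero during payment 11.

11 payments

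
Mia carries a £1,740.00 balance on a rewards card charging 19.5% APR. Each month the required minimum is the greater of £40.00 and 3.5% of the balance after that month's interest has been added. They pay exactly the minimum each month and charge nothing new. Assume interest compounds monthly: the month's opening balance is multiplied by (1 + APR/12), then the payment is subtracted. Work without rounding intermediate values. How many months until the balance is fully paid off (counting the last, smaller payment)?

Monthly rate r = 19.5%/12 = 1.625% = 0.01625.
While 3.5% of the post-interest balance exceeds £40.00, each month B ← (B·(1+r))·(1 − 0.035), i.e. B shrinks by the factor (1+r)·0.965 = 0.98068.
This holds for months 1–23. Entering month 24 the balance is £1,110.94; 3.5% of the post-interest balance is now below £40.00, so the flat £40.00 minimum applies from here.
From month 24 a fixed £40.00 at rate r clears £1,110.94 in 38 more payments. Total: 23 + 38 = 61 months.

61 months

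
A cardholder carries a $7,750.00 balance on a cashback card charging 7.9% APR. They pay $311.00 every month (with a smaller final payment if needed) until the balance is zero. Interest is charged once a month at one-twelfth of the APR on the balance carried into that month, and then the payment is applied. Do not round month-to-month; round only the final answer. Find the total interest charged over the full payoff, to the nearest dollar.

Monthly rate r = 7.9%/12 = 0.658333% = 0.00658333.
Payoff takes n = ⌈−ln(1 − rB₀/P)/ln(1+r)⌉ = ⌈27.308⌉ = 28 payments; the last is $96.14.
Total paid = 27·$311.00 + $96.14 = $8,493.14.
Total interest = total paid − principal = $8,493.14 − $7,750.00 = $743.14.

$743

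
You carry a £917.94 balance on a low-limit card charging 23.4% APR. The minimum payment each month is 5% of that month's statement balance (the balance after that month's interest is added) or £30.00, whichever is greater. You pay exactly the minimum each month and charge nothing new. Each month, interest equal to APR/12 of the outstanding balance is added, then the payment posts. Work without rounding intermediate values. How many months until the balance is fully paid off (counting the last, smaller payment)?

Monthly rate r = 23.4%/12 = 1.95% = 0.0195.
While 5% of the post-interest balance exceeds £30.00, each month B ← (B·(1+r))·(1 − 0.05), i.e. B shrinks by the factor (1+r)·0.95 = 0.96852.
This holds for months 1–14. Entering month 15 the balance is £586.63; 5% of the post-interest balance is now below £30.00, so the flat £30.00 minimum applies from here.
From month 15 a fixed £30.00 at rate r clears £586.63 in 25 more payments. Total: 14 + 25 = 39 months.

39 months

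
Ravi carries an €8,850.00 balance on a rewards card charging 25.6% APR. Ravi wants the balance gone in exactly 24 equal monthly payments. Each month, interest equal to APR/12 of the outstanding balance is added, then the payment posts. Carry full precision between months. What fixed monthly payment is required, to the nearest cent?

Monthly rate r = 25.6%/12 = 2.13333% = 0.0213333.
Level-payment amortization: P = B₀·r / (1 − (1+r)^(−n)) = 8850.00·0.0213333 / (1 − 1.02133^(−24)).
Denominator 1 − (1+r)^(−24) = 0.39746837.
P = 188.8 / 0.39746837 ≈ 475.01.

€475.01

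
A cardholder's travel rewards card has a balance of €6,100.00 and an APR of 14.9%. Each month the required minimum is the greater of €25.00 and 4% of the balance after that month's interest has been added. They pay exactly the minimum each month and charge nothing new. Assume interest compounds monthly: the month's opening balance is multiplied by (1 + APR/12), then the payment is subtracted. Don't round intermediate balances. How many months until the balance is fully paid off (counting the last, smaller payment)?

111 months

Monthly rate r = 14.9%/12 = 1.24167% = 0.0124167.
While 4% of the post-interest balance exceeds €25.00, each month B ← (B·(1+r))·(1 − 0.04), i.e. B shrinks by the factor (1+r)·0.96 = 0.97192.
This holds for months 1–81. Entering month 82 the balance is €607.30; 4% of the post-interest balance is now below €25.00, so the flat €25.00 minimum applies from here.
From month 82 a fixed €25.00 at rate r clears €607.30 in 30 more payments. Total: 81 + 30 = 111 months.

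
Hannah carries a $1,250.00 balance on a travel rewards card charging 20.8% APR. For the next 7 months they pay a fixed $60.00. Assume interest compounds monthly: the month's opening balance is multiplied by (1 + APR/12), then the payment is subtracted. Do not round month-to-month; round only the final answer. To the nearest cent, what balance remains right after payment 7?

Monthly rate r = 20.8%/12 = 1.73333% = 0.0173333.
Each month: B ← B·(1+r) − $60.00.
Month 1: interest $21.67; balance after payment $1,211.67.
Month 2: interest $21.00; balance after payment $1,172.67.
Month 3: interest $20.33; balance after payment $1,133.00.
Month 4: interest $19.64; balance after payment $1,092.63.
Month 5: interest $18.94; balance after payment $1,051.57.
Month 6: interest $18.23; balance after payment $1,009.80.
Month 7: interest $17.50; balance after payment $967.30.

$967.30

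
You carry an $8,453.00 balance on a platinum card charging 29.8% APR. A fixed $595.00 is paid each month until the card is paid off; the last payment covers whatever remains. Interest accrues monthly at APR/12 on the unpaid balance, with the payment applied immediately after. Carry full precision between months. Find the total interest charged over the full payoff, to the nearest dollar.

$2,102

Monthly rate r = 29.8%/12 = 2.48333% = 0.0248333.
Payoff takes n = ⌈−ln(1 − rB₀/P)/ln(1+r)⌉ = ⌈17.737⌉ = 18 payments; the last is $440.21.
Total paid = 17·$595.00 + $440.21 = $10,555.21.
Total interest = total paid − principal = $10,555.21 − $8,453.00 = $2,102.21.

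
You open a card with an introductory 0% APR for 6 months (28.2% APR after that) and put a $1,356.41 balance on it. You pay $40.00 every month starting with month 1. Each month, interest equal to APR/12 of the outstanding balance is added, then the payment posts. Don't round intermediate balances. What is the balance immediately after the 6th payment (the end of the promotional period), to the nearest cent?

Promo months 1–6 at r₀ = 0%/12 = 0; months 7+ at r₁ = 28.2%/12 = 0.0235.
After month 6 (no interest yet): B = $1,356.41 − 6·$40.00 = $1,116.41.

$1,116.41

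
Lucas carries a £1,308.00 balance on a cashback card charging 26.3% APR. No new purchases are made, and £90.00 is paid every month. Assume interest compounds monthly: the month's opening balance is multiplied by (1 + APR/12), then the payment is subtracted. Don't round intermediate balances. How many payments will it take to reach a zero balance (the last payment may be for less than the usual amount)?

18 payments

Monthly rate r = 26.3%/12 = 2.19167% = 0.0219167.
Recurrence: B ← B·(1+r) − £90.00.
Month 1: interest £28.67; balance after payment £1,246.67.
Month 2: interest £27.32; balance after payment £1,183.99.
Closed form: n = −ln(1 − rB₀/P)/ln(1+r) = −ln(0.68148)/ln(1.02192) ≈ 17.689, so the balance reaches zero during payment 18.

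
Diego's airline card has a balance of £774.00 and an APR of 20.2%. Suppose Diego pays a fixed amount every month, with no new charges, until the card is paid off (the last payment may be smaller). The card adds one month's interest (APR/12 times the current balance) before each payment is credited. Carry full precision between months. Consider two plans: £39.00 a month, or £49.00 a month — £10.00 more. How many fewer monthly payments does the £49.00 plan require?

Monthly rate r = 20.2%/12 = 1.68333% = 0.0168333.
At £39.00/mo: n = ⌈−ln(1 − rB₀/P)/ln(1+r)⌉ = 25 payments (last £13.96); total interest = total paid − £774.00 = £175.96.
At £49.00/mo: 19 payments (last £25.43); total interest £133.43.
Payments saved = 25 − 19 = 6.

6 fewer payments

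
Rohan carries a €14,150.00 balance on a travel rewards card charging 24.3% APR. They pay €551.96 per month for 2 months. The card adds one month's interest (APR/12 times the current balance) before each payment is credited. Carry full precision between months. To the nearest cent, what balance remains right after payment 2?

Monthly rate r = 24.3%/12 = 2.025% = 0.02025.
Each month: B ← B·(1+r) − €551.96.
Month 1: interest €286.54; balance after payment €13,884.58.
Month 2: interest €281.16; balance after payment €13,613.78.

€13,613.78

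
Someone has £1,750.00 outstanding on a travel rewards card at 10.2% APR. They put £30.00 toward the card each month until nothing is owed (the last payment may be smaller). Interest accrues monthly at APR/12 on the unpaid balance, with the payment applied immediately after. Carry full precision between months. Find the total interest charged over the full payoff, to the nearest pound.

£677

Monthly rate r = 10.2%/12 = 0.85% = 0.0085.
Payoff takes n = ⌈−ln(1 − rB₀/P)/ln(1+r)⌉ = ⌈80.912⌉ = 81 payments; the last is £27.38.
Total paid = 80·£30.00 + £27.38 = £2,427.38.
Total interest = total paid − principal = £2,427.38 − £1,750.00 = £677.38.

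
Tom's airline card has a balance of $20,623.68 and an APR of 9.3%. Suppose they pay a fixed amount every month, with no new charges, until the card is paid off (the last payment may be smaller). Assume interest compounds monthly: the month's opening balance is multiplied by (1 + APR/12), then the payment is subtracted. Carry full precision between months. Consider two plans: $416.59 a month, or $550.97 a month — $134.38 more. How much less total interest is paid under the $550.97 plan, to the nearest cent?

$1,663.48

Monthly rate r = 9.3%/12 = 0.775% = 0.00775.
At $416.59/mo: n = ⌈−ln(1 − rB₀/P)/ln(1+r)⌉ = 63 payments (last $287.79); total interest = total paid − $20,623.68 = $5,492.69.
At $550.97/mo: 45 payments (last $210.21); total interest $3,829.21.
Interest saved = $5,492.69 − $3,829.21 = $1,663.48.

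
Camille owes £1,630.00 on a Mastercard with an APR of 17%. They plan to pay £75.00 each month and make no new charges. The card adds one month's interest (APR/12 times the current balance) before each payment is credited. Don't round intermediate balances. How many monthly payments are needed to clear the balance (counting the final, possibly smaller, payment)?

Monthly rate r = 17%/12 = 1.41667% = 0.0141667.
Recurrence: B ← B·(1+r) − £75.00.
Month 1: interest £23.09; balance after payment £1,578.09.
Month 2: interest £22.36; balance after payment £1,525.45.
Closed form: n = −ln(1 − rB₀/P)/ln(1+r) = −ln(0.69211)/ln(1.01417) ≈ 26.161, so the balance reaches zero during payment 27.

27 payments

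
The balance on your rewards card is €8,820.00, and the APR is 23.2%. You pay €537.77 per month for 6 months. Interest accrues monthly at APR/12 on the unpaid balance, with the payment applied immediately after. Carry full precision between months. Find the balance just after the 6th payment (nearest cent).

€6,507.21

Monthly rate r = 23.2%/12 = 1.93333% = 0.0193333.
Each month: B ← B·(1+r) − €537.77.
Month 1: interest €170.52; balance after payment €8,452.75.
Month 2: interest €163.42; balance after payment €8,078.40.
Month 3: interest €156.18; balance after payment €7,696.81.
Month 4: interest €148.81; balance after payment €7,307.85.
Month 5: interest €141.29; balance after payment €6,911.36.
Month 6: interest €133.62; balance after payment €6,507.21.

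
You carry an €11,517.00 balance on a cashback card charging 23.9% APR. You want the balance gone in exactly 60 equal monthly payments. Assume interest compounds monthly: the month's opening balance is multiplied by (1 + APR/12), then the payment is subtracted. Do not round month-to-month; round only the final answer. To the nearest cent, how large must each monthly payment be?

€330.65

Monthly rate r = 23.9%/12 = 1.99167% = 0.0199167.
Level-payment amortization: P = B₀·r / (1 − (1+r)^(−n)) = 11517.00·0.0199167 / (1 − 1.01992^(−60)).
Denominator 1 − (1+r)^(−60) = 0.693719974.
P = 229.38 / 0.693719974 ≈ 330.65.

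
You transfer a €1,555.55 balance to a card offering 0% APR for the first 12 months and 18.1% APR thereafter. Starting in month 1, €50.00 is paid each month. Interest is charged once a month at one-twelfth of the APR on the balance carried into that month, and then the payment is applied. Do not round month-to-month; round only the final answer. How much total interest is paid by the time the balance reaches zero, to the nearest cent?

Promo months 1–12 at r₀ = 0%/12 = 0; months 13+ at r₁ = 18.1%/12 = 0.0150833.
After month 12 (no interest yet): B = €1,555.55 − 12·€50.00 = €955.55.
Then at r₁ with €50.00/mo: n₂ = −ln(1 − r₁·B/P)/ln(1+r₁) ≈ 22.71 → 23 more payments.
Total paid = 34·€50.00 + €35.76 = €1,735.76; interest = €1,735.76 − €1,555.55 = €180.21.

€180.21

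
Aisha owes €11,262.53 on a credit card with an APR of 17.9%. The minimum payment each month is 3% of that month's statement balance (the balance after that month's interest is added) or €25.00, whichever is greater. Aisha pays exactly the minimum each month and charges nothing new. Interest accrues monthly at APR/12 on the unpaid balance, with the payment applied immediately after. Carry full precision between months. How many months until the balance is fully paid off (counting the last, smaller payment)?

213 months

Monthly rate r = 17.9%/12 = 1.49167% = 0.0149167.
While 3% of the post-interest balance exceeds €25.00, each month B ← (B·(1+r))·(1 − 0.03), i.e. B shrinks by the factor (1+r)·0.97 = 0.98447.
This holds for months 1–168. Entering month 169 the balance is €812.07; 3% of the post-interest balance is now below €25.00, so the flat €25.00 minimum applies from here.
From month 169 a fixed €25.00 at rate r clears €812.07 in 45 more payments. Total: 168 + 45 = 213 months.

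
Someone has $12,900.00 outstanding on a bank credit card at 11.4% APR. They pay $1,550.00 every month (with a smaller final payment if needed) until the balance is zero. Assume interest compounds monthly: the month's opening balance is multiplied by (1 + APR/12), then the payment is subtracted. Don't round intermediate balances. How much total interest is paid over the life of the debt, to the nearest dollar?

$604

Monthly rate r = 11.4%/12 = 0.95% = 0.0095.
Payoff takes n = ⌈−ln(1 − rB₀/P)/ln(1+r)⌉ = ⌈8.711⌉ = 9 payments; the last is $1,103.78.
Total paid = 8·$1,550.00 + $1,103.78 = $13,503.78.
Total interest = total paid − principal = $13,503.78 − $12,900.00 = $603.78.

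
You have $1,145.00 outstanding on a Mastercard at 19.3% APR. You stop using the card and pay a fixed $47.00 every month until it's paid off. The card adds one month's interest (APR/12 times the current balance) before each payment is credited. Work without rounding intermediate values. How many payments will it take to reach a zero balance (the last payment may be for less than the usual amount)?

32 months

Monthly rate r = 19.3%/12 = 1.60833% = 0.0160833.
Recurrence: B ← B·(1+r) − $47.00.
Month 1: interest $18.42; balance after payment $1,116.42.
Month 2: interest $17.96; balance after payment $1,087.37.
Closed form: n = −ln(1 − rB₀/P)/ln(1+r) = −ln(0.60818)/ln(1.01608) ≈ 31.167, so the balance reaches zero during payment 32.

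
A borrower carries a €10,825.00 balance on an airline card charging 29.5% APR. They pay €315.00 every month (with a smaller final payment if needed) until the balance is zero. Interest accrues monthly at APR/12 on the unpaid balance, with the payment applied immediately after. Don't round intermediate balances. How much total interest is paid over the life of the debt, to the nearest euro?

€13,341

Monthly rate r = 29.5%/12 = 2.45833% = 0.0245833.
Payoff takes n = ⌈−ln(1 − rB₀/P)/ln(1+r)⌉ = ⌈76.715⌉ = 77 payments; the last is €225.89.
Total paid = 76·€315.00 + €225.89 = €24,165.89.
Total interest = total paid − principal = €24,165.89 − €10,825.00 = €13,340.89.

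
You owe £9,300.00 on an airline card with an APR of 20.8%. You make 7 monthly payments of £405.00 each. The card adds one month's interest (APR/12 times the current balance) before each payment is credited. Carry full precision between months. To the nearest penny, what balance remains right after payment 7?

Monthly rate r = 20.8%/12 = 1.73333% = 0.0173333.
Each month: B ← B·(1+r) − £405.00.
Month 1: interest £161.20; balance after payment £9,056.20.
Month 2: interest £156.97; balance after payment £8,808.17.
Month 3: interest £152.68; balance after payment £8,555.85.
Month 4: interest £148.30; balance after payment £8,299.15.
Month 5: interest £143.85; balance after payment £8,038.00.
Month 6: interest £139.33; balance after payment £7,772.33.
Month 7: interest £134.72; balance after payment £7,502.05.

£7,502.05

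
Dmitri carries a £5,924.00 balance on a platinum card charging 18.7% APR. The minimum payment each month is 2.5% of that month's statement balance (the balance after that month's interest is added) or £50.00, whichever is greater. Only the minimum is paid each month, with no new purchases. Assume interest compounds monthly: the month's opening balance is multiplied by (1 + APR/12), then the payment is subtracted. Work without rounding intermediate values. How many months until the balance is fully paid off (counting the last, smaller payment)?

Monthly rate r = 18.7%/12 = 1.55833% = 0.0155833.
While 2.5% of the post-interest balance exceeds £50.00, each month B ← (B·(1+r))·(1 − 0.025), i.e. B shrinks by the factor (1+r)·0.975 = 0.99019.
This holds for months 1–112. Entering month 113 the balance is £1,964.61; 2.5% of the post-interest balance is now below £50.00, so the flat £50.00 minimum applies from here.
From month 113 a fixed £50.00 at rate r clears £1,964.61 in 62 more payments. Total: 112 + 62 = 174 months.

174 months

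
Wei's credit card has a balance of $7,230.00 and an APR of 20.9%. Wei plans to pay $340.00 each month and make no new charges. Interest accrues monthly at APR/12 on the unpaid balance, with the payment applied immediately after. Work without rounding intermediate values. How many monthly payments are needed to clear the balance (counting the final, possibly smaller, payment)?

27 months

Monthly rate r = 20.9%/12 = 1.74167% = 0.0174167.
Recurrence: B ← B·(1+r) − $340.00.
Month 1: interest $125.92; balance after payment $7,015.92.
Month 2: interest $122.19; balance after payment $6,798.12.
Closed form: n = −ln(1 − rB₀/P)/ln(1+r) = −ln(0.62964)/ln(1.01742) ≈ 26.792, so the balance reaches zero during payment 27.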